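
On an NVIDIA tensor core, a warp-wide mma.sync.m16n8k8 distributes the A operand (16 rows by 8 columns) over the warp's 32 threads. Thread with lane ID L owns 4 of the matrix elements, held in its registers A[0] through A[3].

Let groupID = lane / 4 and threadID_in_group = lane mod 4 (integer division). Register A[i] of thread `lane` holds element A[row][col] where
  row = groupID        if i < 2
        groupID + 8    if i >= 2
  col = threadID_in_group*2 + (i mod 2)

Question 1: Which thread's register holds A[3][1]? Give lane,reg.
r=3→G=3,rhi=0  c=1→T=0,p=1
L=3*4+0=12  i=0*2+1=1

12,1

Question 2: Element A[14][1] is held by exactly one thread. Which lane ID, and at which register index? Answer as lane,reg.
24,3

r=14⇒gr=6,Rb=1  c=1⇒th=0,odd=1
L=6*4+0=24  i=1*2+1=3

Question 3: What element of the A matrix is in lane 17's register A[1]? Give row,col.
17: grp=4,tig=1
[1] (4+0,1*2+1) = (4,3)

4,3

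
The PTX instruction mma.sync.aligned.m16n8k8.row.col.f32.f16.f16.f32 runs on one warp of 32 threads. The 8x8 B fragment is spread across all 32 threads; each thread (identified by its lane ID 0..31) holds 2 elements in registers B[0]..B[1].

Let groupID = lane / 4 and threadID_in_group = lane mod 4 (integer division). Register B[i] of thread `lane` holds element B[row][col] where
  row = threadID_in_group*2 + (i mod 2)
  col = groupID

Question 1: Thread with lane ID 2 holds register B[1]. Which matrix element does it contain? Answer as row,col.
5,0

2: g=0,t=2
[1] (2*2+1,0) = (5,0)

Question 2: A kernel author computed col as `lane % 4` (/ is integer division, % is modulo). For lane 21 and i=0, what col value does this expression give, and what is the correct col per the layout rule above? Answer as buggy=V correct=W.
buggy=1 correct=5

`lane % 4`[21,0]=>1
21: grp=5,tig=1
[0] (1*2+0,5) = (2,5)
col: 1 vs 5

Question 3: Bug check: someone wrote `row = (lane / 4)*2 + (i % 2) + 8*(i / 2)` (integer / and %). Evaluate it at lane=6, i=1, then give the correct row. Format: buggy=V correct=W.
buggy=3 correct=5

`(lane / 4)*2 + (i % 2) + 8*(i / 2)`[6,1]->3
6: gid=1,tid=2
[1] (2*2+1,1) = (5,1)
row: 3 vs 5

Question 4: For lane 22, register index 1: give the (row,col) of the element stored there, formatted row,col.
5,5

22: G=5,T=2
[1] (2*2+1,5) = (5,5)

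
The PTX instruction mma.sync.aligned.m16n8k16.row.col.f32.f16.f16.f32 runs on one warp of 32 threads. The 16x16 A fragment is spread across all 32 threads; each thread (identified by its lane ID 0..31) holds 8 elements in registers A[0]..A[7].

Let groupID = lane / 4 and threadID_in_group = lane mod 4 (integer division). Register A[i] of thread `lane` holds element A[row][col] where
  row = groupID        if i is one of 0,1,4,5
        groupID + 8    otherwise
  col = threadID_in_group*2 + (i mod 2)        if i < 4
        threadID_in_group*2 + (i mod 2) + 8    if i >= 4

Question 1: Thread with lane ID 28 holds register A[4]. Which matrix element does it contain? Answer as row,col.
7,8

lane 28: gid=7 (28/4), tid=0 (28%4)
i=4: r=7+0=7, c=0*2+0+8=8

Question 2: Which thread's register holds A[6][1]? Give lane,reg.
24,1

r:6=>grp=6,rB=0  c:1=>cB=0,tig=0,lo=1
L=6*4+0=24  i=0*4+0*2+1=1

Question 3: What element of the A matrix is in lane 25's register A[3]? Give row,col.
lane 25: gid=6 (25/4), tid=1 (25%4)
i=3: r=6+8=14, c=1*2+1+0=3

14,3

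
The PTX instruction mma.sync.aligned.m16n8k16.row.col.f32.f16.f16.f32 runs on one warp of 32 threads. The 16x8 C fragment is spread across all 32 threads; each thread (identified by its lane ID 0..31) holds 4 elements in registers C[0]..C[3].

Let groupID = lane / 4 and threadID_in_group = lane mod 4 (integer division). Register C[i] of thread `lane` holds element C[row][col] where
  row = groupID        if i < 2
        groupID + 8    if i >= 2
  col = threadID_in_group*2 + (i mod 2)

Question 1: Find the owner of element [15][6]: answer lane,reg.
31,2

r=15→G=7,rhi=1  c=6→T=3,p=0
L=7*4+3=31  i=1*2+0=2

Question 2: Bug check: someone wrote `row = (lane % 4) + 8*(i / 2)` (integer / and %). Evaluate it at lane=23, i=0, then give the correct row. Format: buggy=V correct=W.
buggy=3 correct=5

`(lane % 4) + 8*(i / 2)`[23,0]=>3
lane 23: grp=5 (23/4), tig=3 (23%4)
i=0: r=5+0=5, c=3*2+0=6
row: 3 vs 5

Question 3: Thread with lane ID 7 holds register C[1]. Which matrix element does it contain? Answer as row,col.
1,7

L=7→G=7>>2=1, T=7&3=3
[1]→row 1+0=1  col 3·2+1=7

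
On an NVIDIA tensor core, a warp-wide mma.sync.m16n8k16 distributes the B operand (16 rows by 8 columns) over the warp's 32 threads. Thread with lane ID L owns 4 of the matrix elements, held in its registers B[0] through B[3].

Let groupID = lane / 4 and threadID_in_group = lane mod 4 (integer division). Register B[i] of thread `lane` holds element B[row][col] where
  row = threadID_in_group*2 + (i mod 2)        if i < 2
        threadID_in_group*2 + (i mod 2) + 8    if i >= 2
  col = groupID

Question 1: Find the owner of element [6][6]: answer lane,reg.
27,0

c=6→G=6  r=6→rhi=0,T=3,p=0
L=6*4+3=27  i=0*2+0=0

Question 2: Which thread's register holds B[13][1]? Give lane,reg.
c: 1->gid=1  r: 13->r8=1,tid=2,i&1=1
L=1*4+2=6  i=1*2+1=3

6,3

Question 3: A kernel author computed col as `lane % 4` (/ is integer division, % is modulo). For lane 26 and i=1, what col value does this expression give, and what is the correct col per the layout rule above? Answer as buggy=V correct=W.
buggy=2 correct=6

`lane % 4`[26,1]=>2
lane 26: grp=6 (26/4), tig=2 (26%4)
i=1: r=2*2+1+0=5, c=grp=6
col: 2 vs 6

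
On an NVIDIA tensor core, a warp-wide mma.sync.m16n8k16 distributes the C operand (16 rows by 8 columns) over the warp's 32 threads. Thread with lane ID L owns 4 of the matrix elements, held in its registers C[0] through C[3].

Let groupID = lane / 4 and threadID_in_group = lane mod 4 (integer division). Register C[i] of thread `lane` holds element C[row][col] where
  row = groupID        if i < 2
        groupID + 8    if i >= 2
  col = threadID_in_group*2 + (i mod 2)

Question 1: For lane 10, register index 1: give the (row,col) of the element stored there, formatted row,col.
2,5

10: gid=2,tid=2
[1] (2+0,2*2+1) = (2,5)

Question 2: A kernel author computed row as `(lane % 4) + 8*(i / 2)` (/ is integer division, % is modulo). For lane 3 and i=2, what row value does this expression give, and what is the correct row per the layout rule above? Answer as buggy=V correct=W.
`(lane % 4) + 8*(i / 2)`[3,2]->11
3: g=0,t=3
[2] (0+8,3*2+0) = (8,6)
row: 11 vs 8

buggy=11 correct=8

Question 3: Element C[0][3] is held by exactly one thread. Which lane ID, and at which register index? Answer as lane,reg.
r:0=>grp=0,rB=0  c:3=>tig=1,lo=1
L=0*4+1=1  i=0*2+1=1

1,1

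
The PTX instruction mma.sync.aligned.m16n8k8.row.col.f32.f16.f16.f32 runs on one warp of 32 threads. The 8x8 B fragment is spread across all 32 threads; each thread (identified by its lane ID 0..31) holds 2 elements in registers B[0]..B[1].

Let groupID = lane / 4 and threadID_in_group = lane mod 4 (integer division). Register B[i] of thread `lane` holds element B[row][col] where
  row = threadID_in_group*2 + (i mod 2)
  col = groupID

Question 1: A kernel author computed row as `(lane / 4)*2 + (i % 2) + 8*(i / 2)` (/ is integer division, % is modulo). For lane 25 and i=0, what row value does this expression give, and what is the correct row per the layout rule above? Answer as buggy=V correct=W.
`(lane / 4)*2 + (i % 2) + 8*(i / 2)`[25,0]⇒12
L=25⇒gr=25>>2=6, th=25&3=1
[0]⇒row 1·2+0=2  col gr=6
row: 12 vs 2

buggy=12 correct=2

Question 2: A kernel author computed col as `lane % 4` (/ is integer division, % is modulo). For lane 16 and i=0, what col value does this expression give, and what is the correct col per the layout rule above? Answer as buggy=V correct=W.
`lane % 4`[16,0]->0
L=16->gid=16>>2=4, tid=16&3=0
[0]->row 0·2+0=0  col gid=4
col: 0 vs 4

buggy=0 correct=4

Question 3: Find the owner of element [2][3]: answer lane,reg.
c=3⇒gr=3  r=2⇒th=1,odd=0
L=3*4+1=13  i=0=0

13,0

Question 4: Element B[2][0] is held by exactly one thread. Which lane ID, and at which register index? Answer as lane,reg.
c=0→G=0  r=2→T=1,p=0
L=0*4+1=1  i=0=0

1,0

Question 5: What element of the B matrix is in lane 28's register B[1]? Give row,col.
L=28→G=28>>2=7, T=28&3=0
[1]→row 0·2+1=1  col G=7

1,7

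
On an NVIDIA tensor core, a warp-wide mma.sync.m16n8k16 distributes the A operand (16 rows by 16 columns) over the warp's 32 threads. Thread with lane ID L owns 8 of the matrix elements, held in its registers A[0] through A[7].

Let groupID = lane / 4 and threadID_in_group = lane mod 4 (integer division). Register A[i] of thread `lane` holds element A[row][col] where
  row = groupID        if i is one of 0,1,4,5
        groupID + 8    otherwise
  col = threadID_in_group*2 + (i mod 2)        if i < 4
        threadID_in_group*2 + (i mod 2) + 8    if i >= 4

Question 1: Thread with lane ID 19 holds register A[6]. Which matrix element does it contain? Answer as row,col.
12,14

lane 19: gr=4 (19/4), th=3 (19%4)
i=6: r=4+8=12, c=3*2+0+8=14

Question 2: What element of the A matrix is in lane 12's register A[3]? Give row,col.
L=12=>grp=12>>2=3, tig=12&3=0
[3]=>row 3+8=11  col 0·2+1+0=1

11,1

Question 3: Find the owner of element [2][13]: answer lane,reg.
10,5

r: 2->gid=2,r8=0  c: 13->c8=1,tid=2,i&1=1
L=2*4+2=10  i=1*4+0*2+1=5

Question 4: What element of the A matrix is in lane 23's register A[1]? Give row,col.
5,7

lane 23: g=5 (23/4), t=3 (23%4)
i=1: r=5+0=5, c=3*2+1+0=7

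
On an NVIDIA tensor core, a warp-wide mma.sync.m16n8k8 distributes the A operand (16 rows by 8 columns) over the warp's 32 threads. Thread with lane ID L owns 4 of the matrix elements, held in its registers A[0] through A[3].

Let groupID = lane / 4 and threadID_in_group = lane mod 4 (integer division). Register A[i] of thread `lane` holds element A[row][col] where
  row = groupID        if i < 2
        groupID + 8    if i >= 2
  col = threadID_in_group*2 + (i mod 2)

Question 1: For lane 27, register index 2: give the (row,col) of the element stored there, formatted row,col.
14,6

27: gid=6,tid=3
[2] (6+8,3*2+0) = (14,6)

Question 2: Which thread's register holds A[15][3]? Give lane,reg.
29,3

r: 15->gid=7,r8=1  c: 3->tid=1,i&1=1
L=7*4+1=29  i=1*2+1=3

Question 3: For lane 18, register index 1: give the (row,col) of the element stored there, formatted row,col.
4,5

18: grp=4,tig=2
[1] (4+0,2*2+1) = (4,5)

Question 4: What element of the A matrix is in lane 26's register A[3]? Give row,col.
14,5

L=26→G=26>>2=6, T=26&3=2
[3]→row 6+8=14  col 2·2+1=5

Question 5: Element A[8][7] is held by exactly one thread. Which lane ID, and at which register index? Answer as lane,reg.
3,3

r:8=>grp=0,rB=1  c:7=>tig=3,lo=1
L=0*4+3=3  i=1*2+1=3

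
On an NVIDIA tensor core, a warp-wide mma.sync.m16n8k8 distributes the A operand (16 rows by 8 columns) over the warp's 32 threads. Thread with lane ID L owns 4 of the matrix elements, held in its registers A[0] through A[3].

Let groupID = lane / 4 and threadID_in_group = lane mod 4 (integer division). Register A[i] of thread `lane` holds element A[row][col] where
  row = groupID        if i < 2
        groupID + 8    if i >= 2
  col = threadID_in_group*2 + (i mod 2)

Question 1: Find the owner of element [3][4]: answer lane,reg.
r=3->g=3,rb=0  c=4->t=2,b0=0
L=3*4+2=14  i=0*2+0=0

14,0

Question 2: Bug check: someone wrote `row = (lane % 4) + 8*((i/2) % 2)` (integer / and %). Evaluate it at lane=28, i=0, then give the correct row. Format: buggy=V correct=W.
buggy=0 correct=7

`(lane % 4) + 8*((i/2) % 2)`[28,0]->0
lane 28: g=7 (28/4), t=0 (28%4)
i=0: r=7+0=7, c=0*2+0=0
row: 0 vs 7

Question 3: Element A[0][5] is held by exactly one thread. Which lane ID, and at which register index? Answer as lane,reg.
r: 0->gid=0,r8=0  c: 5->tid=2,i&1=1
L=0*4+2=2  i=0*2+1=1

2,1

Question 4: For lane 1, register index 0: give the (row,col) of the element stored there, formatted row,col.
0,2

lane 1->1/4=0, 1 mod 4=1
i=0  r:0+0->0  c:2·1+0->2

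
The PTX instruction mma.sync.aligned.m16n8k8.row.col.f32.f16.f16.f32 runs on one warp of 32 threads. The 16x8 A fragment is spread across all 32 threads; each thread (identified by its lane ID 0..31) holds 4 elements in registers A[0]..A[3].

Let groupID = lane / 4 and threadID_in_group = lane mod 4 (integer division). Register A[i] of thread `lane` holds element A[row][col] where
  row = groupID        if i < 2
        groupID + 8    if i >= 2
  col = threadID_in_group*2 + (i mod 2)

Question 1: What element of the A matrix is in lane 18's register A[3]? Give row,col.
lane 18⇒18/4=4, 18 mod 4=2
i=3  r:4+8⇒12  c:2·2+1⇒5

12,5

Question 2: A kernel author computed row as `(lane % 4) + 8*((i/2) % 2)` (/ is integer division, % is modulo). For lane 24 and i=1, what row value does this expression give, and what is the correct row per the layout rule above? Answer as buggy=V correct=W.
`(lane % 4) + 8*((i/2) % 2)`[24,1]->0
lane 24: g=6 (24/4), t=0 (24%4)
i=1: r=6+0=6, c=0*2+1=1
row: 0 vs 6

buggy=0 correct=6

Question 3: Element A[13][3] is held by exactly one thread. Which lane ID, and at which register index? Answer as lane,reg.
21,3

r=13⇒gr=5,Rb=1  c=3⇒th=1,odd=1
L=5*4+1=21  i=1*2+1=3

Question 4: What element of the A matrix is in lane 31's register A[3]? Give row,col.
31: gid=7,tid=3
[3] (7+8,3*2+1) = (15,7)

15,7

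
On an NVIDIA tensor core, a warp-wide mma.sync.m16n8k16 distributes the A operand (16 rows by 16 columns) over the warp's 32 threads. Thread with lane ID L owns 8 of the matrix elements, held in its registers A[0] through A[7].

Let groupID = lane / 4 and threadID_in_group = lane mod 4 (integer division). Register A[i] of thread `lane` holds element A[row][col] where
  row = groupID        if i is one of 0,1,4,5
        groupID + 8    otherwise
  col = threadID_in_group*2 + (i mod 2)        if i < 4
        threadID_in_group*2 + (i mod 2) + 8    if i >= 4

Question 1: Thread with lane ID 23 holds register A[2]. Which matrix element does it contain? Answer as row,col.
L=23⇒gr=23>>2=5, th=23&3=3
[2]⇒row 5+8=13  col 3·2+0+0=6

13,6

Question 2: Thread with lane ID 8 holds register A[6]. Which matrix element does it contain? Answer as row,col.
10,8

L=8=>grp=8>>2=2, tig=8&3=0
[6]=>row 2+8=10  col 0·2+0+8=8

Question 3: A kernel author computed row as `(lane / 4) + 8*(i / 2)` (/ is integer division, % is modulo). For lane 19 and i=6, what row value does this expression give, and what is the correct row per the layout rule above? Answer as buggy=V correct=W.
buggy=28 correct=12

`(lane / 4) + 8*(i / 2)`[19,6]⇒28
L=19⇒gr=19>>2=4, th=19&3=3
[6]⇒row 4+8=12  col 3·2+0+8=14
row: 28 vs 12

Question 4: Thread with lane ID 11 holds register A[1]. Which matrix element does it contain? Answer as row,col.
11: grp=2,tig=3
[1] (2+0,3*2+1+0) = (2,7)

2,7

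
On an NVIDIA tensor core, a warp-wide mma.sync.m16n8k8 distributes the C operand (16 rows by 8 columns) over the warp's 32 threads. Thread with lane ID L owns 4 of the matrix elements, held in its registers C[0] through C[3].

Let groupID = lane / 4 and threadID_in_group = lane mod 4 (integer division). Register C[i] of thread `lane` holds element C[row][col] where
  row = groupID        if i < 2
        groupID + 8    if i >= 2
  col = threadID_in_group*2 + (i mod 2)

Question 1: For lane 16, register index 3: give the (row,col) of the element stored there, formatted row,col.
12,1

lane 16: g=4 (16/4), t=0 (16%4)
i=3: r=4+8=12, c=0*2+1=1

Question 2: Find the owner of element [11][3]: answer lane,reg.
13,3

r:11=>grp=3,rB=1  c:3=>tig=1,lo=1
L=3*4+1=13  i=1*2+1=3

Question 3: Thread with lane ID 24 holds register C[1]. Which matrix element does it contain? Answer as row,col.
L=24⇒gr=24>>2=6, th=24&3=0
[1]⇒row 6+0=6  col 0·2+1=1

6,1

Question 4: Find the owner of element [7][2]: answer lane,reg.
r: 7->gid=7,r8=0  c: 2->tid=1,i&1=0
L=7*4+1=29  i=0*2+0=0

29,0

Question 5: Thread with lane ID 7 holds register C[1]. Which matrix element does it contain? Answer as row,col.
L=7=>grp=7>>2=1, tig=7&3=3
[1]=>row 1+0=1  col 3·2+1=7

1,7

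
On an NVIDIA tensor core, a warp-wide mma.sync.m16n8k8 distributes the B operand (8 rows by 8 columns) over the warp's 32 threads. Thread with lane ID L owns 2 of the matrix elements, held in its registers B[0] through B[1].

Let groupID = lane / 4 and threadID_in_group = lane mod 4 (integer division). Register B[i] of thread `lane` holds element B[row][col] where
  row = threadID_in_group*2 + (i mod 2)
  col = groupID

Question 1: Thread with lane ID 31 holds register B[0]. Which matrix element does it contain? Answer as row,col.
6,7

lane 31⇒31/4=7, 31 mod 4=3
i=0  r:2·3+0⇒6  c:7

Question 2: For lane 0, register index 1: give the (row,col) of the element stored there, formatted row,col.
0: grp=0,tig=0
[1] (0*2+1,0) = (1,0)

1,0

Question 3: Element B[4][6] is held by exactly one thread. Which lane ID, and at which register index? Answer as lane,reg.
26,0

c=6⇒gr=6  r=4⇒th=2,odd=0
L=6*4+2=26  i=0=0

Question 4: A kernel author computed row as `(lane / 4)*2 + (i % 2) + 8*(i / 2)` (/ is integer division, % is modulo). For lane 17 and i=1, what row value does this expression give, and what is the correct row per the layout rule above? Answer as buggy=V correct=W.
`(lane / 4)*2 + (i % 2) + 8*(i / 2)`[17,1]=>9
lane 17: grp=4 (17/4), tig=1 (17%4)
i=1: r=1*2+1=3, c=grp=4
row: 9 vs 3

buggy=9 correct=3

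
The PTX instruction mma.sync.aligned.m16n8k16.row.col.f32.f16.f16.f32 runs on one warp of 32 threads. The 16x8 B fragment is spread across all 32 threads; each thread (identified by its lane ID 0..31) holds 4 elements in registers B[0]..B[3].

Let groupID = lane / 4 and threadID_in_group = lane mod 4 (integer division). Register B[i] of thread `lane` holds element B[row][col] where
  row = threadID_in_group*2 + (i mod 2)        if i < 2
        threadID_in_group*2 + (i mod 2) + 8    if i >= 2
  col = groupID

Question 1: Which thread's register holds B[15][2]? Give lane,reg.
11,3

c=2→G=2  r=15→rhi=1,T=3,p=1
L=2*4+3=11  i=1*2+1=3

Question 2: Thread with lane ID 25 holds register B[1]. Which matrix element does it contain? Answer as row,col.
3,6

25: grp=6,tig=1
[1] (1*2+1+0,6) = (3,6)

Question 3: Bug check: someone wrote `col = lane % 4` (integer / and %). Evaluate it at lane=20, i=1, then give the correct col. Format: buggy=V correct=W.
`lane % 4`[20,1]->0
20: gid=5,tid=0
[1] (0*2+1+0,5) = (1,5)
col: 0 vs 5

buggy=0 correct=5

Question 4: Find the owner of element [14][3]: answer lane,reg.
15,2

c=3→G=3  r=14→rhi=1,T=3,p=0
L=3*4+3=15  i=1*2+0=2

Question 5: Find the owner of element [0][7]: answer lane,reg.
28,0

c=7→G=7  r=0→rhi=0,T=0,p=0
L=7*4+0=28  i=0*2+0=0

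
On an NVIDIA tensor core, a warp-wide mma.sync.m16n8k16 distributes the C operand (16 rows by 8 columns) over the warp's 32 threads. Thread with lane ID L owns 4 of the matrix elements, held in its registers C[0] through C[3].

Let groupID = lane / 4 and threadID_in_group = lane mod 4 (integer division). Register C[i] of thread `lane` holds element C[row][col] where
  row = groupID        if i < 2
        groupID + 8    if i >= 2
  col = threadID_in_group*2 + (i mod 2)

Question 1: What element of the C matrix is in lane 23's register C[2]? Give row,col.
13,6

23: G=5,T=3
[2] (5+8,3*2+0) = (13,6)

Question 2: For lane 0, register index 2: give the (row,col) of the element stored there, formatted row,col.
8,0

0: gr=0,th=0
[2] (0+8,0*2+0) = (8,0)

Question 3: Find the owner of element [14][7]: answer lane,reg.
r:14=>grp=6,rB=1  c:7=>tig=3,lo=1
L=6*4+3=27  i=1*2+1=3

27,3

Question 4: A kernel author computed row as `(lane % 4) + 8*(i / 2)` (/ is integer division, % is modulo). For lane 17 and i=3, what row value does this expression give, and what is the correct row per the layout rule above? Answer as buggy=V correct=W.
`(lane % 4) + 8*(i / 2)`[17,3]->9
lane 17->17/4=4, 17 mod 4=1
i=3  r:4+8->12  c:2·1+1->3
row: 9 vs 12

buggy=9 correct=12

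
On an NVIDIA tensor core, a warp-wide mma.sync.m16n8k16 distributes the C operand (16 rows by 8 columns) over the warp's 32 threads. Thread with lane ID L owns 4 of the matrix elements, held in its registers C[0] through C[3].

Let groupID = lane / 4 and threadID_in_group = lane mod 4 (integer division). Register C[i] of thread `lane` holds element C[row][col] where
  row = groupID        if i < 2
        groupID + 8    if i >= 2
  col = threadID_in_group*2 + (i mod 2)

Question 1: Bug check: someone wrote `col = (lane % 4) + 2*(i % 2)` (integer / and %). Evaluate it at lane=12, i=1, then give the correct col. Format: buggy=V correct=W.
buggy=2 correct=1

`(lane % 4) + 2*(i % 2)`[12,1]→2
L=12→G=12>>2=3, T=12&3=0
[1]→row 3+0=3  col 0·2+1=1
col: 2 vs 1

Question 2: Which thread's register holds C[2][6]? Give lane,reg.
11,0

r=2->g=2,rb=0  c=6->t=3,b0=0
L=2*4+3=11  i=0*2+0=0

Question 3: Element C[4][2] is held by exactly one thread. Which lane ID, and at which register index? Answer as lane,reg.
17,0

r=4→G=4,rhi=0  c=2→T=1,p=0
L=4*4+1=17  i=0*2+0=0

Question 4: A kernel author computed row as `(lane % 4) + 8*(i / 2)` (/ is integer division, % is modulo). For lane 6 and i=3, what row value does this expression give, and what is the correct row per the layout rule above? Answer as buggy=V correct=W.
buggy=10 correct=9

`(lane % 4) + 8*(i / 2)`[6,3]->10
lane 6: gid=1 (6/4), tid=2 (6%4)
i=3: r=1+8=9, c=2*2+1=5
row: 10 vs 9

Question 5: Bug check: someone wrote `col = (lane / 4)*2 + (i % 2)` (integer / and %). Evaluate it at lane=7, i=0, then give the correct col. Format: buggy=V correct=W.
`(lane / 4)*2 + (i % 2)`[7,0]=>2
7: grp=1,tig=3
[0] (1+0,3*2+0) = (1,6)
col: 2 vs 6

buggy=2 correct=6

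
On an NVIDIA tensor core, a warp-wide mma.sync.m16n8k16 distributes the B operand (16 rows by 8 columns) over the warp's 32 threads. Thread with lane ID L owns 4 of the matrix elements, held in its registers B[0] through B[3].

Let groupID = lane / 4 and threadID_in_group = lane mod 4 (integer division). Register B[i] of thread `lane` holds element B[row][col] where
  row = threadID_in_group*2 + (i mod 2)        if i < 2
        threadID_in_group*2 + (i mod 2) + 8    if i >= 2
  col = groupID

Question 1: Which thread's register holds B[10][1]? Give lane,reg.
5,2

c=1->g=1  r=10->rb=1,t=1,b0=0
L=1*4+1=5  i=1*2+0=2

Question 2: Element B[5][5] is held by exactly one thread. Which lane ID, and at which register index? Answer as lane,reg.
22,1

c=5->g=5  r=5->rb=0,t=2,b0=1
L=5*4+2=22  i=0*2+1=1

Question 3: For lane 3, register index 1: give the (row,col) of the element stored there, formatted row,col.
7,0

L=3->gid=3>>2=0, tid=3&3=3
[1]->row 3·2+1+0=7  col gid=0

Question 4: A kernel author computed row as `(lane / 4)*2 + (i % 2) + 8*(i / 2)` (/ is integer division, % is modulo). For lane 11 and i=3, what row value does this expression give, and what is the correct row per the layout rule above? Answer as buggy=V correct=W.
`(lane / 4)*2 + (i % 2) + 8*(i / 2)`[11,3]=>13
11: grp=2,tig=3
[3] (3*2+1+8,2) = (15,2)
row: 13 vs 15

buggy=13 correct=15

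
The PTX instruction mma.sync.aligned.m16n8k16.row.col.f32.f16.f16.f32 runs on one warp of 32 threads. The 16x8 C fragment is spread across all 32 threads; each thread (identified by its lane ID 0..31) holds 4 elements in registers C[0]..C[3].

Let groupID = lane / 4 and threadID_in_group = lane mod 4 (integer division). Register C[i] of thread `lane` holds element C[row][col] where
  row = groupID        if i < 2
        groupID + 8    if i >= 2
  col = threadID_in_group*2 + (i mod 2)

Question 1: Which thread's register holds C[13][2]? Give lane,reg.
21,2

r=13⇒gr=5,Rb=1  c=2⇒th=1,odd=0
L=5*4+1=21  i=1*2+0=2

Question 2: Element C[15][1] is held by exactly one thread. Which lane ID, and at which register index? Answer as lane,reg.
28,3

r:15=>grp=7,rB=1  c:1=>tig=0,lo=1
L=7*4+0=28  i=1*2+1=3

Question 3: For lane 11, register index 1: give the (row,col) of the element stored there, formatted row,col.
2,7

lane 11→11/4=2, 11 mod 4=3
i=1  r:2+0→2  c:2·3+1→7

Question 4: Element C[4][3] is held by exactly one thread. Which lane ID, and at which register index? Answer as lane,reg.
17,1

r=4⇒gr=4,Rb=0  c=3⇒th=1,odd=1
L=4*4+1=17  i=0*2+1=1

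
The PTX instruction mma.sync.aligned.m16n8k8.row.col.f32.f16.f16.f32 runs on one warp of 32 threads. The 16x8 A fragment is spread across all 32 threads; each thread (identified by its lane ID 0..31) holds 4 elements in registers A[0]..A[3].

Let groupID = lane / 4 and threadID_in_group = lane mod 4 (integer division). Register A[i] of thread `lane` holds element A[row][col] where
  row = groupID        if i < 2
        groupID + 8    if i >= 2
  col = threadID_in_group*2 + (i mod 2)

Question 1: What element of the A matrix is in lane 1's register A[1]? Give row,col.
lane 1: G=0 (1/4), T=1 (1%4)
i=1: r=0+0=0, c=1*2+1=3

0,3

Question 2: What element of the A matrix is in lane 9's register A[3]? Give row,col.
10,3

lane 9: grp=2 (9/4), tig=1 (9%4)
i=3: r=2+8=10, c=1*2+1=3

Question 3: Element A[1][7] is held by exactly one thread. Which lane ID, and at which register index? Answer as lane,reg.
r: 1->gid=1,r8=0  c: 7->tid=3,i&1=1
L=1*4+3=7  i=0*2+1=1

7,1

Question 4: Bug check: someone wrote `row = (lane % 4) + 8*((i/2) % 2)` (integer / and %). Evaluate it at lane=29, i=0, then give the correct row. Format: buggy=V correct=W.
`(lane % 4) + 8*((i/2) % 2)`[29,0]→1
L=29→G=29>>2=7, T=29&3=1
[0]→row 7+0=7  col 1·2+0=2
row: 1 vs 7

buggy=1 correct=7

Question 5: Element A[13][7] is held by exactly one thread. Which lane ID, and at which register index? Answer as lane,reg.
r=13->g=5,rb=1  c=7->t=3,b0=1
L=5*4+3=23  i=1*2+1=3

23,3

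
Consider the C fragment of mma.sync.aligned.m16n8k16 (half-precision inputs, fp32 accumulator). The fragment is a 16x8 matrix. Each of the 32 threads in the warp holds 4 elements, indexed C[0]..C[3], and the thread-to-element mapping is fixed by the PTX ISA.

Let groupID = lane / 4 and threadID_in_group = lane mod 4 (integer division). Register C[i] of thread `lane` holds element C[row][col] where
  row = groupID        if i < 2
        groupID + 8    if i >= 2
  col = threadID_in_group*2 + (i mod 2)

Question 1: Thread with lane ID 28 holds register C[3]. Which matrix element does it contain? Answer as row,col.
L=28->gid=28>>2=7, tid=28&3=0
[3]->row 7+8=15  col 0·2+1=1

15,1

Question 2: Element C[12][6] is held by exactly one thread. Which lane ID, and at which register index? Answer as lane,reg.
r: 12->gid=4,r8=1  c: 6->tid=3,i&1=0
L=4*4+3=19  i=1*2+0=2

19,2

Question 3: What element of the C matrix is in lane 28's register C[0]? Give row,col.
7,0

lane 28: gr=7 (28/4), th=0 (28%4)
i=0: r=7+0=7, c=0*2+0=0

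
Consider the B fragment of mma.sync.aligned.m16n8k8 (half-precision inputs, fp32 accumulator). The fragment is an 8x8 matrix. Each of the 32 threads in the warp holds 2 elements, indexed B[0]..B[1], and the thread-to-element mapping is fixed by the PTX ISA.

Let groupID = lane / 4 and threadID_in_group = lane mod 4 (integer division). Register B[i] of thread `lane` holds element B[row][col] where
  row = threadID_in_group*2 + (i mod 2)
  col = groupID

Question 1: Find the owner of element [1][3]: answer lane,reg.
c:3=>grp=3  r:1=>tig=0,lo=1
L=3*4+0=12  i=1=1

12,1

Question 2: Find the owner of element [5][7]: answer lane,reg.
30,1

c=7->g=7  r=5->t=2,b0=1
L=7*4+2=30  i=1=1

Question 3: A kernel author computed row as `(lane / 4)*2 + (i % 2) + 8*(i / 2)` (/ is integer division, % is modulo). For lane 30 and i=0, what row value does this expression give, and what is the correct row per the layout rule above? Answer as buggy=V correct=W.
buggy=14 correct=4

`(lane / 4)*2 + (i % 2) + 8*(i / 2)`[30,0]->14
lane 30: gid=7 (30/4), tid=2 (30%4)
i=0: r=2*2+0=4, c=gid=7
row: 14 vs 4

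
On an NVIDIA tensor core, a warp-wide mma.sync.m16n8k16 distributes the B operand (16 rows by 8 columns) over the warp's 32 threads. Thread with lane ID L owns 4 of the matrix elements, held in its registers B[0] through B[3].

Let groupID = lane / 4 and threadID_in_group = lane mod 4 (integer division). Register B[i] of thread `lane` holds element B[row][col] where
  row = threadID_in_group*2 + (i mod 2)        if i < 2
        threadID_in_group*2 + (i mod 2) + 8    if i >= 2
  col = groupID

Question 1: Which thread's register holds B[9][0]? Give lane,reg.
0,3

c=0⇒gr=0  r=9⇒Rb=1,th=0,odd=1
L=0*4+0=0  i=1*2+1=3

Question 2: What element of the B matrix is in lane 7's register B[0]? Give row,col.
L=7->gid=7>>2=1, tid=7&3=3
[0]->row 3·2+0+0=6  col gid=1

6,1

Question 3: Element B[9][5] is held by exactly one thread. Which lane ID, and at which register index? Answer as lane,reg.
20,3

c:5=>grp=5  r:9=>rB=1,tig=0,lo=1
L=5*4+0=20  i=1*2+1=3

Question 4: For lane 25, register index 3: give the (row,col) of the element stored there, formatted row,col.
11,6

lane 25→25/4=6, 25 mod 4=1
i=3  r:2·1+1+8→11  c:6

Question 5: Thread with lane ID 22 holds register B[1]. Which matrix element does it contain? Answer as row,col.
5,5

22: gr=5,th=2
[1] (2*2+1+0,5) = (5,5)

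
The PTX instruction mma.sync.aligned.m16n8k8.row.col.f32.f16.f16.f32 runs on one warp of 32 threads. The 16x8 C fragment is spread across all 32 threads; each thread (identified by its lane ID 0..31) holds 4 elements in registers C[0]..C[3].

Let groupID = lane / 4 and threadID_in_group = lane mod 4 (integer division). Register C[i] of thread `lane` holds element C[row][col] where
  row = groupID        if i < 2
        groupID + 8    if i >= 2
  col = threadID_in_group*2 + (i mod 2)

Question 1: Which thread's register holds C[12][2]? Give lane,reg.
17,2

r=12->g=4,rb=1  c=2->t=1,b0=0
L=4*4+1=17  i=1*2+0=2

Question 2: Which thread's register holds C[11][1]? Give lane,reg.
r=11->g=3,rb=1  c=1->t=0,b0=1
L=3*4+0=12  i=1*2+1=3

12,3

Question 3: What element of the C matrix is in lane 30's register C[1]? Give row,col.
7,5

30: grp=7,tig=2
[1] (7+0,2*2+1) = (7,5)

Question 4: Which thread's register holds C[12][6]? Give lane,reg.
r: 12->gid=4,r8=1  c: 6->tid=3,i&1=0
L=4*4+3=19  i=1*2+0=2

19,2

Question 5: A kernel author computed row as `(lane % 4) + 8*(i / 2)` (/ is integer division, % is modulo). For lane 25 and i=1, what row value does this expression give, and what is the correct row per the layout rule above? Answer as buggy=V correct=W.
`(lane % 4) + 8*(i / 2)`[25,1]->1
lane 25->25/4=6, 25 mod 4=1
i=1  r:6+0->6  c:2·1+1->3
row: 1 vs 6

buggy=1 correct=6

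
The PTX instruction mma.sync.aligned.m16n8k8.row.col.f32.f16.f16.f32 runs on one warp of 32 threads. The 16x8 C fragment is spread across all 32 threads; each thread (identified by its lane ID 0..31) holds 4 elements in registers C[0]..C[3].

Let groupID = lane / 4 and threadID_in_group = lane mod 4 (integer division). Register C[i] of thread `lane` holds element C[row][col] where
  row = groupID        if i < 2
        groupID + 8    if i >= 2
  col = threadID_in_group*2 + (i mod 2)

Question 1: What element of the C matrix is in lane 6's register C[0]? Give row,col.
6: gr=1,th=2
[0] (1+0,2*2+0) = (1,4)

1,4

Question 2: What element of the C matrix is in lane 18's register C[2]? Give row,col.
lane 18→18/4=4, 18 mod 4=2
i=2  r:4+8→12  c:2·2+0→4

12,4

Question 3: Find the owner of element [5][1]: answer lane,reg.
20,1

r: 5->gid=5,r8=0  c: 1->tid=0,i&1=1
L=5*4+0=20  i=0*2+1=1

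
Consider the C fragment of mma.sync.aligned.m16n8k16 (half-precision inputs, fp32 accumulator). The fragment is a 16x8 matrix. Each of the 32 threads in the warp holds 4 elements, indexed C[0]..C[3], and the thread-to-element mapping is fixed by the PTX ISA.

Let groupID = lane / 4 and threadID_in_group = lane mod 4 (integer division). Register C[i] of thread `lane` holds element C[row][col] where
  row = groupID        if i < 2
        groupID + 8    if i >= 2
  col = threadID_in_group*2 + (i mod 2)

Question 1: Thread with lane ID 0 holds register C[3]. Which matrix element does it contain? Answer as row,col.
8,1

lane 0: g=0 (0/4), t=0 (0%4)
i=3: r=0+8=8, c=0*2+1=1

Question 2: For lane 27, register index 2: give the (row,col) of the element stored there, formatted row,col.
lane 27⇒27/4=6, 27 mod 4=3
i=2  r:6+8⇒14  c:2·3+0⇒6

14,6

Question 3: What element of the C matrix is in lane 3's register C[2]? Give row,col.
8,6

lane 3: gr=0 (3/4), th=3 (3%4)
i=2: r=0+8=8, c=3*2+0=6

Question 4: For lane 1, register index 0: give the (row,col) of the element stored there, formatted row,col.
lane 1: g=0 (1/4), t=1 (1%4)
i=0: r=0+0=0, c=1*2+0=2

0,2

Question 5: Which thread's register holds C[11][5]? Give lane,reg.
14,3

r: 11->gid=3,r8=1  c: 5->tid=2,i&1=1
L=3*4+2=14  i=1*2+1=3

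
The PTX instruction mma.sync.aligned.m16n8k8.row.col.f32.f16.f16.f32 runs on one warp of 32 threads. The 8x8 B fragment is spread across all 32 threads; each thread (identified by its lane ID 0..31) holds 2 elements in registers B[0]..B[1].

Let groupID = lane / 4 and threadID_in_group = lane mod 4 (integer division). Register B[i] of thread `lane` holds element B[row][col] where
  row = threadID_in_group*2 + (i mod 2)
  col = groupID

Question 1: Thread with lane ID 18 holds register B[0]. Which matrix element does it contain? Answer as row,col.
4,4

18: G=4,T=2
[0] (2*2+0,4) = (4,4)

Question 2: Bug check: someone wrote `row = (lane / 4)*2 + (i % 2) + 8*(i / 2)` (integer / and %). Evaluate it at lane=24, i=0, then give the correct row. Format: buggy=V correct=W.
buggy=12 correct=0

`(lane / 4)*2 + (i % 2) + 8*(i / 2)`[24,0]→12
lane 24→24/4=6, 24 mod 4=0
i=0  r:2·0+0→0  c:6
row: 12 vs 0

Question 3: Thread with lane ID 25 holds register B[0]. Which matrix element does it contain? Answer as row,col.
lane 25: gid=6 (25/4), tid=1 (25%4)
i=0: r=1*2+0=2, c=gid=6

2,6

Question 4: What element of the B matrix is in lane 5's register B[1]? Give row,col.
3,1

lane 5: gr=1 (5/4), th=1 (5%4)
i=1: r=1*2+1=3, c=gr=1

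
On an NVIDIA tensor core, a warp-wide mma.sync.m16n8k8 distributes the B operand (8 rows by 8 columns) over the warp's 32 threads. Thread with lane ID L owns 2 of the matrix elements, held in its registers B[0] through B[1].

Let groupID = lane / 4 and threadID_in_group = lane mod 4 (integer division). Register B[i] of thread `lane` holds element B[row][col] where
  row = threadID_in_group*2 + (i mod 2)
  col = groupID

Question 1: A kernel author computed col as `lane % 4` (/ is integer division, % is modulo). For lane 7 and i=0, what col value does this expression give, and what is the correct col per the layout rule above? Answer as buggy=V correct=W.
buggy=3 correct=1

`lane % 4`[7,0]=>3
lane 7: grp=1 (7/4), tig=3 (7%4)
i=0: r=3*2+0=6, c=grp=1
col: 3 vs 1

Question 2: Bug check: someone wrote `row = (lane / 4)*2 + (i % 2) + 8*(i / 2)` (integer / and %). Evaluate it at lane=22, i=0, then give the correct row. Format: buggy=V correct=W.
`(lane / 4)*2 + (i % 2) + 8*(i / 2)`[22,0]->10
lane 22->22/4=5, 22 mod 4=2
i=0  r:2·2+0->4  c:5
row: 10 vs 4

buggy=10 correct=4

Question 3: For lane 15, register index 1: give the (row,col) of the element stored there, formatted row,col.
lane 15: gr=3 (15/4), th=3 (15%4)
i=1: r=3*2+1=7, c=gr=3

7,3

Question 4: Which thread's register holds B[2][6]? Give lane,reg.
25,0

c=6→G=6  r=2→T=1,p=0
L=6*4+1=25  i=0=0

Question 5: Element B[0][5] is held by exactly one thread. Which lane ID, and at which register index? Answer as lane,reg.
20,0

c=5⇒gr=5  r=0⇒th=0,odd=0
L=5*4+0=20  i=0=0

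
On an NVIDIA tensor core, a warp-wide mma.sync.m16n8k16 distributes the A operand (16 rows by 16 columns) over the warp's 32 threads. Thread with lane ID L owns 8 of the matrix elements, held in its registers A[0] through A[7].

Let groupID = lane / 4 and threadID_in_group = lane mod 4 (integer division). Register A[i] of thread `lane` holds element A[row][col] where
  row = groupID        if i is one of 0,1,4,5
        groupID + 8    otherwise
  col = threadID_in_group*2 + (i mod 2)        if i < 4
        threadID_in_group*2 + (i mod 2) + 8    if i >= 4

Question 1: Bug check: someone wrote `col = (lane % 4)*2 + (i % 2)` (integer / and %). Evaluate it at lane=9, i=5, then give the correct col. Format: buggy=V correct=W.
buggy=3 correct=11

`(lane % 4)*2 + (i % 2)`[9,5]=>3
lane 9: grp=2 (9/4), tig=1 (9%4)
i=5: r=2+0=2, c=1*2+1+8=11
col: 3 vs 11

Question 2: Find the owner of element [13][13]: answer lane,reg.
22,7

r: 13->gid=5,r8=1  c: 13->c8=1,tid=2,i&1=1
L=5*4+2=22  i=1*4+1*2+1=7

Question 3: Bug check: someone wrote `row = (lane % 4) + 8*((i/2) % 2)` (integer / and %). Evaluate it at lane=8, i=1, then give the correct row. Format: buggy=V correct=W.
`(lane % 4) + 8*((i/2) % 2)`[8,1]⇒0
lane 8: gr=2 (8/4), th=0 (8%4)
i=1: r=2+0=2, c=0*2+1+0=1
row: 0 vs 2

buggy=0 correct=2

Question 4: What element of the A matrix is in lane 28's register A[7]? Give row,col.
lane 28: gid=7 (28/4), tid=0 (28%4)
i=7: r=7+8=15, c=0*2+1+8=9

15,9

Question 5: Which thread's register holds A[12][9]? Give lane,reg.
16,7

r: 12->gid=4,r8=1  c: 9->c8=1,tid=0,i&1=1
L=4*4+0=16  i=1*4+1*2+1=7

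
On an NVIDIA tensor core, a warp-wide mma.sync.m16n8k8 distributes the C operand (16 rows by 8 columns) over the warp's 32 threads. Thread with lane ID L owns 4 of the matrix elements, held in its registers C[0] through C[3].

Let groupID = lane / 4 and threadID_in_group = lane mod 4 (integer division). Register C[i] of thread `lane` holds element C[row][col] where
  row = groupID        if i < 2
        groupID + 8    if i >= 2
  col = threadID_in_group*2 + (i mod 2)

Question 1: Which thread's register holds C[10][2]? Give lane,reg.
r=10->g=2,rb=1  c=2->t=1,b0=0
L=2*4+1=9  i=1*2+0=2

9,2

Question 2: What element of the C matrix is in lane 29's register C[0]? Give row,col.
lane 29->29/4=7, 29 mod 4=1
i=0  r:7+0->7  c:2·1+0->2

7,2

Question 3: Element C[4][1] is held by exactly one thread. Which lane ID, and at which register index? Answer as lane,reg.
r:4=>grp=4,rB=0  c:1=>tig=0,lo=1
L=4*4+0=16  i=0*2+1=1

16,1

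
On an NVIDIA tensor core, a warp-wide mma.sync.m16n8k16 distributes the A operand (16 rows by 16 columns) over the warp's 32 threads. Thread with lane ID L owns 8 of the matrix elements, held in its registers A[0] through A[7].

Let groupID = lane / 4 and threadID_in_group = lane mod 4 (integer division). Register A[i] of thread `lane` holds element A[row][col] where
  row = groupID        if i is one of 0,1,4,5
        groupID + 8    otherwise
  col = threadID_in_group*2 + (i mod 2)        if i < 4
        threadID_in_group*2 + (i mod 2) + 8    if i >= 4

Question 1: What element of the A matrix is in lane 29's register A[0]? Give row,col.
lane 29->29/4=7, 29 mod 4=1
i=0  r:7+0->7  c:2·1+0+0->2

7,2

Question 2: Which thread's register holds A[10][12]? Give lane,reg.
10,6

r=10->g=2,rb=1  c=12->cb=1,t=2,b0=0
L=2*4+2=10  i=1*4+1*2+0=6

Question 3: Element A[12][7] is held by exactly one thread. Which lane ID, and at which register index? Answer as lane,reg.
r=12->g=4,rb=1  c=7->cb=0,t=3,b0=1
L=4*4+3=19  i=0*4+1*2+1=3

19,3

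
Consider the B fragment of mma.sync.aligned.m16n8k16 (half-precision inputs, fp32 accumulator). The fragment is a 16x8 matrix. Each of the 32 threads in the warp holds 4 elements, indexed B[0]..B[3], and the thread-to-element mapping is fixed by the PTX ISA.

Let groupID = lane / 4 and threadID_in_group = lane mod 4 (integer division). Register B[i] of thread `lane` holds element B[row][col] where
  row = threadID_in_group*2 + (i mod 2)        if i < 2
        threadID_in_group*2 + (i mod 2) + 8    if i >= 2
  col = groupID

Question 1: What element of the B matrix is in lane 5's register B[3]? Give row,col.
lane 5=>5/4=1, 5 mod 4=1
i=3  r:2·1+1+8=>11  c:1

11,1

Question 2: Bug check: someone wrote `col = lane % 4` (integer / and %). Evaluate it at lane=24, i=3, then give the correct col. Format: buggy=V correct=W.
buggy=0 correct=6

`lane % 4`[24,3]→0
lane 24: G=6 (24/4), T=0 (24%4)
i=3: r=0*2+1+8=9, c=G=6
col: 0 vs 6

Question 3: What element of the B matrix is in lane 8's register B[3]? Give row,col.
L=8->g=8>>2=2, t=8&3=0
[3]->row 0·2+1+8=9  col g=2

9,2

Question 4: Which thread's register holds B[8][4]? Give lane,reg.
16,2

c: 4->gid=4  r: 8->r8=1,tid=0,i&1=0
L=4*4+0=16  i=1*2+0=2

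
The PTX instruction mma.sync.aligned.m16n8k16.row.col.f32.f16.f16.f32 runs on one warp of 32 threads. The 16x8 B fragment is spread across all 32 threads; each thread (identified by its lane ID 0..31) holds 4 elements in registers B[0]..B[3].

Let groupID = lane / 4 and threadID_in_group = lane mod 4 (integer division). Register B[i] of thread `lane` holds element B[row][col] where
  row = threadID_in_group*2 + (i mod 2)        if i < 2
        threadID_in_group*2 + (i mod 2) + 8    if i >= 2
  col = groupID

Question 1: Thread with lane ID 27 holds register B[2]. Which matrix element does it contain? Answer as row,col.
27: gr=6,th=3
[2] (3*2+0+8,6) = (14,6)

14,6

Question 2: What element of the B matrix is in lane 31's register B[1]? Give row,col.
7,7

L=31⇒gr=31>>2=7, th=31&3=3
[1]⇒row 3·2+1+0=7  col gr=7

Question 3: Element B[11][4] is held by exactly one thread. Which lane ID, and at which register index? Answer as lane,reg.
17,3

c=4→G=4  r=11→rhi=1,T=1,p=1
L=4*4+1=17  i=1*2+1=3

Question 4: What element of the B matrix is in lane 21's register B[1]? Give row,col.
3,5

lane 21→21/4=5, 21 mod 4=1
i=1  r:2·1+1+0→3  c:5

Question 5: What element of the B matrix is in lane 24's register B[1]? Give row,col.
L=24→G=24>>2=6, T=24&3=0
[1]→row 0·2+1+0=1  col G=6

1,6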